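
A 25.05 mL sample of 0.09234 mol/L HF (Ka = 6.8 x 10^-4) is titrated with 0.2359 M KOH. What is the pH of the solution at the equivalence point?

7.99

n(HF) = 0.09234 x 0.02505 = 0.002313 mol; V(KOH) at equivalence = 0.002313/0.2359 = 0.009805 L.
At equivalence all the acid is converted to F-; total volume = 0.02505 + 0.009805 = 0.03486 L, so [F-] = 0.002313/0.03486 = 0.06636 M.
Kb = Kw/Ka = 1.0e-14 / 6.8 x 10^-4 = 1.47e-11.
[OH^-] = sqrt(Kb x [F-]) = sqrt(1.47e-11 x 0.06636) = 9.88e-7 M.
pOH = 6.01, so pH = 14.00 - 6.01 = 7.99.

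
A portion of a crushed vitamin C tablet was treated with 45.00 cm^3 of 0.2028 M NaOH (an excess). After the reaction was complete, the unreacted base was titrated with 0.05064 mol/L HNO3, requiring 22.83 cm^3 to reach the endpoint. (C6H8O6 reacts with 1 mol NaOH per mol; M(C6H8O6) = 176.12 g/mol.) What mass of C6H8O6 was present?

Total n(NaOH) added = 0.2028 x 0.04500 = 0.009126 mol.
n(HNO3) used = 0.05064 x 0.02283 = 0.001156 mol, which equals the excess n(NaOH).
So n(NaOH) consumed by the sample = 0.009126 - 0.001156 = 0.007970 mol.
n(C6H8O6) = 0.007970 / 1 = 0.007970 mol.
mass = 0.007970 mol x 176.12 g/mol = 1.40 g.

1.40 g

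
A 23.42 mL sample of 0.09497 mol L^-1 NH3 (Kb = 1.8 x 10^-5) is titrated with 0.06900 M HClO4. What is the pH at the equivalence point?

5.33

n(NH3) = 0.09497 x 0.02342 = 0.002224 mol; V(HClO4) at equivalence = 0.002224/0.06900 = 0.03223 L.
At equivalence the base is fully converted to NH4+; total volume = 0.05565 L, so [NH4+] = 0.002224/0.05565 = 0.03996 M.
Ka(NH4+) = Kw/Kb = 1.0e-14 / 1.8 x 10^-5 = 5.56e-10.
[H^+] = sqrt(Ka x [NH4+]) = sqrt(5.56e-10 x 0.03996) = 4.71e-6 M.
pH = -log(4.71e-6) = 5.33.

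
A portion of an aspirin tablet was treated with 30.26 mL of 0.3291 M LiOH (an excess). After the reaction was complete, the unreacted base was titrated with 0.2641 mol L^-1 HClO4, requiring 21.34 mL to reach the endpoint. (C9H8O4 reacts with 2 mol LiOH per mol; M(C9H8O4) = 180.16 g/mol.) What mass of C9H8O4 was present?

Total n(LiOH) added = 0.3291 x 0.03026 = 0.009959 mol.
n(HClO4) used = 0.2641 x 0.02134 = 0.005636 mol, which equals the excess n(LiOH).
So n(LiOH) consumed by the sample = 0.009959 - 0.005636 = 0.004323 mol.
n(C9H8O4) = 0.004323 / 2 = 0.002161 mol.
mass = 0.002161 mol x 180.16 g/mol = 0.389 g.

0.389 g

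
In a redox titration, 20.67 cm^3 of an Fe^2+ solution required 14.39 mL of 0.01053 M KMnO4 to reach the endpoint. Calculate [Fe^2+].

0.0367 M

n(KMnO4) = 0.01053 x 0.01439 = 0.0001515 mol.
From the balanced equation, 1 mol KMnO4 reacts with 5 mol Fe^2+, so n(Fe^2+) = 0.0001515 x 5/1 = 0.0007576 mol.
[Fe^2+] = 0.0007576 / 0.02067 L = 0.0367 M.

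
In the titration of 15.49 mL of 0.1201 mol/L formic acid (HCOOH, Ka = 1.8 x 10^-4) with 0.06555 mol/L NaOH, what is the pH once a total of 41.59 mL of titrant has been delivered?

12.18

n(acid) = 0.1201 x 0.01549 = 0.001860 mol; n(NaOH) added = 0.06555 x 0.04159 = 0.002726 mol.
Base is in excess by 0.002726 - 0.001860 = 0.0008659 mol in a total volume of 0.05708 L.
[OH^-] = 0.0008659/0.05708 = 0.01517 M, so pOH = 1.82 and pH = 14.00 - 1.82 = 12.18.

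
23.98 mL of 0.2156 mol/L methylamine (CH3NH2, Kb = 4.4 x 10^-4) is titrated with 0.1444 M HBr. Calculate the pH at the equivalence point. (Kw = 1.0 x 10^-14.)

n(CH3NH2) = 0.2156 x 0.02398 = 0.005170 mol; V(HBr) at equivalence = 0.005170/0.1444 = 0.03580 L.
At equivalence the base is fully converted to CH3NH3+; total volume = 0.05978 L, so [CH3NH3+] = 0.005170/0.05978 = 0.08648 M.
Ka(CH3NH3+) = Kw/Kb = 1.0e-14 / 4.4 x 10^-4 = 2.27e-11.
[H^+] = sqrt(Ka x [CH3NH3+]) = sqrt(2.27e-11 x 0.08648) = 1.40e-6 M.
pH = -log(1.40e-6) = 5.85.

5.85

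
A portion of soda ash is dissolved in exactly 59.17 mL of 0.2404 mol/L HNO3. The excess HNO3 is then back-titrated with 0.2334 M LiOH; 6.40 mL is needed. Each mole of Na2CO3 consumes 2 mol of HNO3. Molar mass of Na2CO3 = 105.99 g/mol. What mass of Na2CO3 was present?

0.675 g

Total n(HNO3) added = 0.2404 x 0.05917 = 0.01422 mol.
n(LiOH) used = 0.2334 x 0.006400 = 0.001494 mol, which equals the excess n(HNO3).
So n(HNO3) consumed by the sample = 0.01422 - 0.001494 = 0.01273 mol.
n(Na2CO3) = 0.01273 / 2 = 0.006365 mol.
mass = 0.006365 mol x 105.99 g/mol = 0.675 g.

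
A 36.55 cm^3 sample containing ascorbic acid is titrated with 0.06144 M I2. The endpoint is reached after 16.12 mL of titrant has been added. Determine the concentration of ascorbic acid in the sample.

0.0271 M

n(I2) = 0.06144 x 0.01612 = 0.0009904 mol.
From the balanced equation, 1 mol I2 reacts with 1 mol ascorbic acid, so n(ascorbic acid) = 0.0009904 x 1/1 = 0.0009904 mol.
[ascorbic acid] = 0.0009904 / 0.03655 L = 0.0271 M.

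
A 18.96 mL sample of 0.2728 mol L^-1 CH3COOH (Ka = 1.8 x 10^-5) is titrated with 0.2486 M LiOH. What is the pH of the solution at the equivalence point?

8.93

n(CH3COOH) = 0.2728 x 0.01896 = 0.005172 mol; V(LiOH) at equivalence = 0.005172/0.2486 = 0.02081 L.
At equivalence all the acid is converted to CH3COO-; total volume = 0.01896 + 0.02081 = 0.03977 L, so [CH3COO-] = 0.005172/0.03977 = 0.1301 M.
Kb = Kw/Ka = 1.0e-14 / 1.8 x 10^-5 = 5.56e-10.
[OH^-] = sqrt(Kb x [CH3COO-]) = sqrt(5.56e-10 x 0.1301) = 8.50e-6 M.
pOH = 5.07, so pH = 14.00 - 5.07 = 8.93.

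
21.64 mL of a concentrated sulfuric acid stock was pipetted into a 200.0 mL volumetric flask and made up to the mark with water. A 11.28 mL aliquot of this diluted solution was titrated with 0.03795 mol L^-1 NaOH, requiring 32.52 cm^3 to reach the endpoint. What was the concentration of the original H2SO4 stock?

0.506 M

n(NaOH) = 0.03795 x 0.03252 = 0.001234 mol.
n(H2SO4) in the aliquot = 0.001234 x 1/2 = 0.0006171 mol.
[diluted H2SO4] = 0.0006171 / 0.01128 = 0.05470 M.
Dilution factor = 200.0/21.64 = 9.242, so [stock] = 0.05470 x 9.242 = 0.506 M.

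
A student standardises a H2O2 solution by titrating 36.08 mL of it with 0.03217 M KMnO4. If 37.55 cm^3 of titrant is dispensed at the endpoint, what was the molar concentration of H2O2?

0.0837 M

n(KMnO4) = 0.03217 x 0.03755 = 0.001208 mol.
From the balanced equation, 2 mol KMnO4 reacts with 5 mol H2O2, so n(H2O2) = 0.001208 x 5/2 = 0.003020 mol.
[H2O2] = 0.003020 / 0.03608 L = 0.0837 M.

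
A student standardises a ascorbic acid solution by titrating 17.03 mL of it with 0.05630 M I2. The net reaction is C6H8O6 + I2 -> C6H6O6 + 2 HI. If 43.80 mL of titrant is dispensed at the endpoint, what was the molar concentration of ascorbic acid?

n(I2) = 0.05630 x 0.04380 = 0.002466 mol.
From the balanced equation, 1 mol I2 reacts with 1 mol ascorbic acid, so n(ascorbic acid) = 0.002466 x 1/1 = 0.002466 mol.
[ascorbic acid] = 0.002466 / 0.01703 L = 0.145 M.

0.145 M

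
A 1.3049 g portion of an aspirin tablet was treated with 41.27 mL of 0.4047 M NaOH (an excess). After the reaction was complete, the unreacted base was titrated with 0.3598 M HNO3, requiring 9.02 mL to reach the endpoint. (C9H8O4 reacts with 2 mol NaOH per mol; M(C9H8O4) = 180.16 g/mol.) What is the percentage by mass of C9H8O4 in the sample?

Total n(NaOH) added = 0.4047 x 0.04127 = 0.01670 mol.
n(HNO3) used = 0.3598 x 0.009020 = 0.003245 mol, which equals the excess n(NaOH).
So n(NaOH) consumed by the sample = 0.01670 - 0.003245 = 0.01346 mol.
n(C9H8O4) = 0.01346 / 2 = 0.006728 mol.
mass C9H8O4 = 0.006728 x 180.16 = 1.212 g, so %C9H8O4 = 1.212/1.3049 x 100 = 92.9%.

92.9%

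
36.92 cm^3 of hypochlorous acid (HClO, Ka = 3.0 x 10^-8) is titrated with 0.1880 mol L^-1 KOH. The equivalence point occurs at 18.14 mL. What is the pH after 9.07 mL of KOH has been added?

7.52

9.07 mL is exactly half the equivalence volume (18.14/2), i.e. the half-equivalence point.
There, n(HA) = n(A^-), so pH = pKa = -log(3.0 x 10^-8) = 7.52.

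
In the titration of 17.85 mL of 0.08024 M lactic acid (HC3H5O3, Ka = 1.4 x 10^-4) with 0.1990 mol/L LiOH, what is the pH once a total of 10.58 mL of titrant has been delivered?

n(acid) = 0.08024 x 0.01785 = 0.001432 mol; n(LiOH) added = 0.1990 x 0.01058 = 0.002105 mol.
Base is in excess by 0.002105 - 0.001432 = 0.0006731 mol in a total volume of 0.02843 L.
[OH^-] = 0.0006731/0.02843 = 0.02368 M, so pOH = 1.63 and pH = 14.00 - 1.63 = 12.37.

12.37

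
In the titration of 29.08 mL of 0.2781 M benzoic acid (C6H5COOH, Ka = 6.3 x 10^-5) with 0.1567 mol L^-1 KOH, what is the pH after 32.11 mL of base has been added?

Initial n(C6H5COOH) = 0.2781 x 0.02908 = 0.008087 mol.
n(KOH) added = 0.1567 x 0.03211 = 0.005032 mol, converting that many moles of C6H5COOH to C6H5COO-.
Remaining n(C6H5COOH) = 0.003056 mol; n(C6H5COO-) = 0.005032 mol.
By Henderson-Hasselbalch, pH = pKa + log([A^-]/[HA]) = 4.20 + log(0.005032/0.003056) = 4.20 + (+0.22) = 4.42.

4.42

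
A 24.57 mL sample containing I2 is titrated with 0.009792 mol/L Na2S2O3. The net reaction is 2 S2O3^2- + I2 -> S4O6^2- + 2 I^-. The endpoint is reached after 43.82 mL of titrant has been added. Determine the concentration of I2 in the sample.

0.00873 M

n(Na2S2O3) = 0.009792 x 0.04382 = 0.0004291 mol.
From the balanced equation, 2 mol Na2S2O3 reacts with 1 mol I2, so n(I2) = 0.0004291 x 1/2 = 0.0002145 mol.
[I2] = 0.0002145 / 0.02457 L = 0.00873 M.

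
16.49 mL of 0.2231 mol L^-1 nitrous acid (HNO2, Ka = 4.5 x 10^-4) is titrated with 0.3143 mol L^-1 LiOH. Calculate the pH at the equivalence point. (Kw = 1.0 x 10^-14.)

8.23

n(HNO2) = 0.2231 x 0.01649 = 0.003679 mol; V(LiOH) at equivalence = 0.003679/0.3143 = 0.01171 L.
At equivalence all the acid is converted to NO2-; total volume = 0.01649 + 0.01171 = 0.02820 L, so [NO2-] = 0.003679/0.02820 = 0.1305 M.
Kb = Kw/Ka = 1.0e-14 / 4.5 x 10^-4 = 2.22e-11.
[OH^-] = sqrt(Kb x [NO2-]) = sqrt(2.22e-11 x 0.1305) = 1.70e-6 M.
pOH = 5.77, so pH = 14.00 - 5.77 = 8.23.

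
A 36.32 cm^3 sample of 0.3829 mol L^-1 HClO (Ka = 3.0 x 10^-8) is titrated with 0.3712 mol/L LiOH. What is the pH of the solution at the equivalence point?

10.40

n(HClO) = 0.3829 x 0.03632 = 0.01391 mol; V(LiOH) at equivalence = 0.01391/0.3712 = 0.03746 L.
At equivalence all the acid is converted to ClO-; total volume = 0.03632 + 0.03746 = 0.07378 L, so [ClO-] = 0.01391/0.07378 = 0.1885 M.
Kb = Kw/Ka = 1.0e-14 / 3.0 x 10^-8 = 3.33e-7.
[OH^-] = sqrt(Kb x [ClO-]) = sqrt(3.33e-7 x 0.1885) = 0.000251 M.
pOH = 3.60, so pH = 14.00 - 3.60 = 10.40.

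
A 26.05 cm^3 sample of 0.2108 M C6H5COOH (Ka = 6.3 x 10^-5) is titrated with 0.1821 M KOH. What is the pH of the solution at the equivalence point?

8.60

n(C6H5COOH) = 0.2108 x 0.02605 = 0.005491 mol; V(KOH) at equivalence = 0.005491/0.1821 = 0.03016 L.
At equivalence all the acid is converted to C6H5COO-; total volume = 0.02605 + 0.03016 = 0.05621 L, so [C6H5COO-] = 0.005491/0.05621 = 0.09770 M.
Kb = Kw/Ka = 1.0e-14 / 6.3 x 10^-5 = 1.59e-10.
[OH^-] = sqrt(Kb x [C6H5COO-]) = sqrt(1.59e-10 x 0.09770) = 3.94e-6 M.
pOH = 5.40, so pH = 14.00 - 5.40 = 8.60.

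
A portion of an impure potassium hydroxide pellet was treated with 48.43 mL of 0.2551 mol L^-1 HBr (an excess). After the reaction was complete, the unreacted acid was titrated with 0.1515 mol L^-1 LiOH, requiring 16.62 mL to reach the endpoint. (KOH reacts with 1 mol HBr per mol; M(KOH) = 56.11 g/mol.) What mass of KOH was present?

0.552 g

Total n(HBr) added = 0.2551 x 0.04843 = 0.01235 mol.
n(LiOH) used = 0.1515 x 0.01662 = 0.002518 mol, which equals the excess n(HBr).
So n(HBr) consumed by the sample = 0.01235 - 0.002518 = 0.009837 mol.
n(KOH) = 0.009837 / 1 = 0.009837 mol.
mass = 0.009837 mol x 56.11 g/mol = 0.552 g.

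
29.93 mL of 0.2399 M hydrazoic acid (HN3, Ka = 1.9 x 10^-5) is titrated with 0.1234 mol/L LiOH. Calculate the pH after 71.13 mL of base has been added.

n(acid) = 0.2399 x 0.02993 = 0.007180 mol; n(LiOH) added = 0.1234 x 0.07113 = 0.008777 mol.
Base is in excess by 0.008777 - 0.007180 = 0.001597 mol in a total volume of 0.1011 L.
[OH^-] = 0.001597/0.1011 = 0.01580 M, so pOH = 1.80 and pH = 14.00 - 1.80 = 12.20.

12.20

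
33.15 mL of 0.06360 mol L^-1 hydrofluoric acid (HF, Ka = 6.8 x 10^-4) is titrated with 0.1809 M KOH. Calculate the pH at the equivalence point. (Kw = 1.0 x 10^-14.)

7.92

n(HF) = 0.06360 x 0.03315 = 0.002108 mol; V(KOH) at equivalence = 0.002108/0.1809 = 0.01165 L.
At equivalence all the acid is converted to F-; total volume = 0.03315 + 0.01165 = 0.04480 L, so [F-] = 0.002108/0.04480 = 0.04706 M.
Kb = Kw/Ka = 1.0e-14 / 6.8 x 10^-4 = 1.47e-11.
[OH^-] = sqrt(Kb x [F-]) = sqrt(1.47e-11 x 0.04706) = 8.32e-7 M.
pOH = 6.08, so pH = 14.00 - 6.08 = 7.92.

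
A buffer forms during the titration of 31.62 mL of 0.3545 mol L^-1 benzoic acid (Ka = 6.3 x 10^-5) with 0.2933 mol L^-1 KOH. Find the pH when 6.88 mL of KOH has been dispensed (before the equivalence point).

Initial n(C6H5COOH) = 0.3545 x 0.03162 = 0.01121 mol.
n(KOH) added = 0.2933 x 0.006880 = 0.002018 mol, converting that many moles of C6H5COOH to C6H5COO-.
Remaining n(C6H5COOH) = 0.009191 mol; n(C6H5COO-) = 0.002018 mol.
By Henderson-Hasselbalch, pH = pKa + log([A^-]/[HA]) = 4.20 + log(0.002018/0.009191) = 4.20 + (-0.66) = 3.54.

3.54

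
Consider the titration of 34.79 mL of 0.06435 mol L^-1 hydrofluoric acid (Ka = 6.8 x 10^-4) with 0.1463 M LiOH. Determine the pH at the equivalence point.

7.91

n(HF) = 0.06435 x 0.03479 = 0.002239 mol; V(LiOH) at equivalence = 0.002239/0.1463 = 0.01530 L.
At equivalence all the acid is converted to F-; total volume = 0.03479 + 0.01530 = 0.05009 L, so [F-] = 0.002239/0.05009 = 0.04469 M.
Kb = Kw/Ka = 1.0e-14 / 6.8 x 10^-4 = 1.47e-11.
[OH^-] = sqrt(Kb x [F-]) = sqrt(1.47e-11 x 0.04469) = 8.11e-7 M.
pOH = 6.09, so pH = 14.00 - 6.09 = 7.91.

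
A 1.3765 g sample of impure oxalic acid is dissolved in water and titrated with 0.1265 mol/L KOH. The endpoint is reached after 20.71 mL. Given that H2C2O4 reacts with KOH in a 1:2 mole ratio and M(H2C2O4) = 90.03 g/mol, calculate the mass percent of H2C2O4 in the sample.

8.57%

n(KOH) = 0.1265 x 0.02071 = 0.002620 mol.
n(H2C2O4) = 0.002620 / 2 = 0.001310 mol.
mass of H2C2O4 = 0.001310 x 90.03 = 0.1179 g.
% purity = 0.1179 / 1.3765 x 100 = 8.57%.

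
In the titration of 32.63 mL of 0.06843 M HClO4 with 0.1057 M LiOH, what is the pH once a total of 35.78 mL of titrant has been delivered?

12.35

n(acid) = 0.06843 x 0.03263 = 0.002233 mol; n(LiOH) added = 0.1057 x 0.03578 = 0.003782 mol.
Base is in excess by 0.003782 - 0.002233 = 0.001549 mol in a total volume of 0.06841 L.
[OH^-] = 0.001549/0.06841 = 0.02264 M, so pOH = 1.65 and pH = 14.00 - 1.65 = 12.35.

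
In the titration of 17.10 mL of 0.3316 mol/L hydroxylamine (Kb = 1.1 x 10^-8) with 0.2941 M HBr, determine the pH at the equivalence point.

n(NH2OH) = 0.3316 x 0.01710 = 0.005670 mol; V(HBr) at equivalence = 0.005670/0.2941 = 0.01928 L.
At equivalence the base is fully converted to NH3OH+; total volume = 0.03638 L, so [NH3OH+] = 0.005670/0.03638 = 0.1559 M.
Ka(NH3OH+) = Kw/Kb = 1.0e-14 / 1.1 x 10^-8 = 9.09e-7.
[H^+] = sqrt(Ka x [NH3OH+]) = sqrt(9.09e-7 x 0.1559) = 0.000376 M.
pH = -log(0.000376) = 3.42.

3.42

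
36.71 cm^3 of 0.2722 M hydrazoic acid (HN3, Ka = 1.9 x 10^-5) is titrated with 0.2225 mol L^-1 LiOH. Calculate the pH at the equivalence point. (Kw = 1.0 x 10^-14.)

n(HN3) = 0.2722 x 0.03671 = 0.009992 mol; V(LiOH) at equivalence = 0.009992/0.2225 = 0.04491 L.
At equivalence all the acid is converted to N3-; total volume = 0.03671 + 0.04491 = 0.08162 L, so [N3-] = 0.009992/0.08162 = 0.1224 M.
Kb = Kw/Ka = 1.0e-14 / 1.9 x 10^-5 = 5.26e-10.
[OH^-] = sqrt(Kb x [N3-]) = sqrt(5.26e-10 x 0.1224) = 8.03e-6 M.
pOH = 5.10, so pH = 14.00 - 5.10 = 8.90.

8.90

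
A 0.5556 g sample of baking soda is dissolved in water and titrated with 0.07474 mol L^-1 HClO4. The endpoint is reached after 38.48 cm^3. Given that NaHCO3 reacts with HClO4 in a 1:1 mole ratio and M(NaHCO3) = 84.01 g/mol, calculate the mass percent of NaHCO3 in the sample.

n(HClO4) = 0.07474 x 0.03848 = 0.002876 mol.
n(NaHCO3) = 0.002876 / 1 = 0.002876 mol.
mass of NaHCO3 = 0.002876 x 84.01 = 0.2416 g.
% purity = 0.2416 / 0.5556 x 100 = 43.5%.

43.5%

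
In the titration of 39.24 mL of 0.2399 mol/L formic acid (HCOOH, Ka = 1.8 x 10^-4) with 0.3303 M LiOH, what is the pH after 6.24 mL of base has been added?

3.19

Initial n(HCOOH) = 0.2399 x 0.03924 = 0.009414 mol.
n(LiOH) added = 0.3303 x 0.006240 = 0.002061 mol, converting that many moles of HCOOH to HCOO-.
Remaining n(HCOOH) = 0.007353 mol; n(HCOO-) = 0.002061 mol.
By Henderson-Hasselbalch, pH = pKa + log([A^-]/[HA]) = 3.74 + log(0.002061/0.007353) = 3.74 + (-0.55) = 3.19.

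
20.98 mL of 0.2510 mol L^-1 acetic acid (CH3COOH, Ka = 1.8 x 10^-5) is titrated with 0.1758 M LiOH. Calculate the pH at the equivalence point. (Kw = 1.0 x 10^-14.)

n(CH3COOH) = 0.2510 x 0.02098 = 0.005266 mol; V(LiOH) at equivalence = 0.005266/0.1758 = 0.02995 L.
At equivalence all the acid is converted to CH3COO-; total volume = 0.02098 + 0.02995 = 0.05093 L, so [CH3COO-] = 0.005266/0.05093 = 0.1034 M.
Kb = Kw/Ka = 1.0e-14 / 1.8 x 10^-5 = 5.56e-10.
[OH^-] = sqrt(Kb x [CH3COO-]) = sqrt(5.56e-10 x 0.1034) = 7.58e-6 M.
pOH = 5.12, so pH = 14.00 - 5.12 = 8.88.

8.88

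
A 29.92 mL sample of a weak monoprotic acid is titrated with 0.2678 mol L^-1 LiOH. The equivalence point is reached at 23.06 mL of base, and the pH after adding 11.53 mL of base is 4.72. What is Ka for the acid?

1.9 x 10^-5

11.53 mL is half of the equivalence volume, so this is the half-equivalence point where [HA] = [A^-].
At half-equivalence pH = pKa, so pKa = 4.72.
Ka = 10^(-4.72) = 1.9 x 10^-5.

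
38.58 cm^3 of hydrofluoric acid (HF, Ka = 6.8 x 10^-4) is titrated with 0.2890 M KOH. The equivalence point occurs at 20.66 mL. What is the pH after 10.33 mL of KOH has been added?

10.33 mL is exactly half the equivalence volume (20.66/2), i.e. the half-equivalence point.
There, n(HA) = n(A^-), so pH = pKa = -log(6.8 x 10^-4) = 3.17.

3.17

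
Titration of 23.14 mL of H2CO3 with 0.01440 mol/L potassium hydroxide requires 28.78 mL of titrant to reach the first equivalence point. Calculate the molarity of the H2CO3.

n(KOH) = 0.01440 x 0.02878 = 0.0004144 mol.
At the first equivalence point, 1 mol OH^- react per mol H2CO3, so n(H2CO3) = 0.0004144 / 1 = 0.0004144 mol.
[H2CO3] = 0.0004144 / 0.02314 L = 0.0179 M.

0.0179 M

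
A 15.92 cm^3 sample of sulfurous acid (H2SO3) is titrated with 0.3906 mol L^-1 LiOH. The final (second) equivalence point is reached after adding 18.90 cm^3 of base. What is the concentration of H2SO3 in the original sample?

n(LiOH) = 0.3906 x 0.01890 = 0.007382 mol.
At the final (second) equivalence point, 2 mol OH^- react per mol H2SO3, so n(H2SO3) = 0.007382 / 2 = 0.003691 mol.
[H2SO3] = 0.003691 / 0.01592 L = 0.232 M.

0.232 M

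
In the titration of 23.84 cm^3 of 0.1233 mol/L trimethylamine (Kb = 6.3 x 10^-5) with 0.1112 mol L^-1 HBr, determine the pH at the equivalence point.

n((CH3)3N) = 0.1233 x 0.02384 = 0.002939 mol; V(HBr) at equivalence = 0.002939/0.1112 = 0.02643 L.
At equivalence the base is fully converted to (CH3)3NH+; total volume = 0.05027 L, so [(CH3)3NH+] = 0.002939/0.05027 = 0.05847 M.
Ka((CH3)3NH+) = Kw/Kb = 1.0e-14 / 6.3 x 10^-5 = 1.59e-10.
[H^+] = sqrt(Ka x [(CH3)3NH+]) = sqrt(1.59e-10 x 0.05847) = 3.05e-6 M.
pH = -log(3.05e-6) = 5.52.

5.52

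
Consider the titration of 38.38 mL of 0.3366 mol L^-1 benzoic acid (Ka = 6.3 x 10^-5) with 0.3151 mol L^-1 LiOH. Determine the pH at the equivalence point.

n(C6H5COOH) = 0.3366 x 0.03838 = 0.01292 mol; V(LiOH) at equivalence = 0.01292/0.3151 = 0.04100 L.
At equivalence all the acid is converted to C6H5COO-; total volume = 0.03838 + 0.04100 = 0.07938 L, so [C6H5COO-] = 0.01292/0.07938 = 0.1627 M.
Kb = Kw/Ka = 1.0e-14 / 6.3 x 10^-5 = 1.59e-10.
[OH^-] = sqrt(Kb x [C6H5COO-]) = sqrt(1.59e-10 x 0.1627) = 5.08e-6 M.
pOH = 5.29, so pH = 14.00 - 5.29 = 8.71.

8.71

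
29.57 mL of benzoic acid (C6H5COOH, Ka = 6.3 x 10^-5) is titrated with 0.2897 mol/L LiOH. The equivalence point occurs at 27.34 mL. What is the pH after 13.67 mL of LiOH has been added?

4.20

13.67 mL is exactly half the equivalence volume (27.34/2), i.e. the half-equivalence point.
There, n(HA) = n(A^-), so pH = pKa = -log(6.3 x 10^-5) = 4.20.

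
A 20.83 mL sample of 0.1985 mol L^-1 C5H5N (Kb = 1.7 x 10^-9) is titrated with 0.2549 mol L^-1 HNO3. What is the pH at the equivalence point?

n(C5H5N) = 0.1985 x 0.02083 = 0.004135 mol; V(HNO3) at equivalence = 0.004135/0.2549 = 0.01622 L.
At equivalence the base is fully converted to C5H5NH+; total volume = 0.03705 L, so [C5H5NH+] = 0.004135/0.03705 = 0.1116 M.
Ka(C5H5NH+) = Kw/Kb = 1.0e-14 / 1.7 x 10^-9 = 5.88e-6.
[H^+] = sqrt(Ka x [C5H5NH+]) = sqrt(5.88e-6 x 0.1116) = 0.000810 M.
pH = -log(0.000810) = 3.09.

3.09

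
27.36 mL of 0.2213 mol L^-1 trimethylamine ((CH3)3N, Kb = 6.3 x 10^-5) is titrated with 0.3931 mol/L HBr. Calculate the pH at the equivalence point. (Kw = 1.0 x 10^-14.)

n((CH3)3N) = 0.2213 x 0.02736 = 0.006055 mol; V(HBr) at equivalence = 0.006055/0.3931 = 0.01540 L.
At equivalence the base is fully converted to (CH3)3NH+; total volume = 0.04276 L, so [(CH3)3NH+] = 0.006055/0.04276 = 0.1416 M.
Ka((CH3)3NH+) = Kw/Kb = 1.0e-14 / 6.3 x 10^-5 = 1.59e-10.
[H^+] = sqrt(Ka x [(CH3)3NH+]) = sqrt(1.59e-10 x 0.1416) = 4.74e-6 M.
pH = -log(4.74e-6) = 5.32.

5.32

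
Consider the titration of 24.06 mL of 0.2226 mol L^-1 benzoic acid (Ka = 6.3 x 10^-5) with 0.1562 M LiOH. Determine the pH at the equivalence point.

n(C6H5COOH) = 0.2226 x 0.02406 = 0.005356 mol; V(LiOH) at equivalence = 0.005356/0.1562 = 0.03429 L.
At equivalence all the acid is converted to C6H5COO-; total volume = 0.02406 + 0.03429 = 0.05835 L, so [C6H5COO-] = 0.005356/0.05835 = 0.09179 M.
Kb = Kw/Ka = 1.0e-14 / 6.3 x 10^-5 = 1.59e-10.
[OH^-] = sqrt(Kb x [C6H5COO-]) = sqrt(1.59e-10 x 0.09179) = 3.82e-6 M.
pOH = 5.42, so pH = 14.00 - 5.42 = 8.58.

8.58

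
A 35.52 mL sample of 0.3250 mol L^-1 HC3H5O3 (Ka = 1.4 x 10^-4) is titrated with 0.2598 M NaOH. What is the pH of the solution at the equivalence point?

n(HC3H5O3) = 0.3250 x 0.03552 = 0.01154 mol; V(NaOH) at equivalence = 0.01154/0.2598 = 0.04443 L.
At equivalence all the acid is converted to C3H5O3-; total volume = 0.03552 + 0.04443 = 0.07995 L, so [C3H5O3-] = 0.01154/0.07995 = 0.1444 M.
Kb = Kw/Ka = 1.0e-14 / 1.4 x 10^-4 = 7.14e-11.
[OH^-] = sqrt(Kb x [C3H5O3-]) = sqrt(7.14e-11 x 0.1444) = 3.21e-6 M.
pOH = 5.49, so pH = 14.00 - 5.49 = 8.51.

8.51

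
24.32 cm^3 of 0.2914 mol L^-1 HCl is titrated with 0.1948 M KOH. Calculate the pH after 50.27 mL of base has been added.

n(acid) = 0.2914 x 0.02432 = 0.007087 mol; n(KOH) added = 0.1948 x 0.05027 = 0.009793 mol.
Base is in excess by 0.009793 - 0.007087 = 0.002706 mol in a total volume of 0.07459 L.
[OH^-] = 0.002706/0.07459 = 0.03627 M, so pOH = 1.44 and pH = 14.00 - 1.44 = 12.56.

12.56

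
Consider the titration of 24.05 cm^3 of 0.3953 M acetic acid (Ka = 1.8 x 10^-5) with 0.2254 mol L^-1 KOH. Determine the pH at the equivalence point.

8.95

n(CH3COOH) = 0.3953 x 0.02405 = 0.009507 mol; V(KOH) at equivalence = 0.009507/0.2254 = 0.04218 L.
At equivalence all the acid is converted to CH3COO-; total volume = 0.02405 + 0.04218 = 0.06623 L, so [CH3COO-] = 0.009507/0.06623 = 0.1435 M.
Kb = Kw/Ka = 1.0e-14 / 1.8 x 10^-5 = 5.56e-10.
[OH^-] = sqrt(Kb x [CH3COO-]) = sqrt(5.56e-10 x 0.1435) = 8.93e-6 M.
pOH = 5.05, so pH = 14.00 - 5.05 = 8.95.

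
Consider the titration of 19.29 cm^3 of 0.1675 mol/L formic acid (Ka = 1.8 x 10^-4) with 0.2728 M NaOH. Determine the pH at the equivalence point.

n(HCOOH) = 0.1675 x 0.01929 = 0.003231 mol; V(NaOH) at equivalence = 0.003231/0.2728 = 0.01184 L.
At equivalence all the acid is converted to HCOO-; total volume = 0.01929 + 0.01184 = 0.03113 L, so [HCOO-] = 0.003231/0.03113 = 0.1038 M.
Kb = Kw/Ka = 1.0e-14 / 1.8 x 10^-4 = 5.56e-11.
[OH^-] = sqrt(Kb x [HCOO-]) = sqrt(5.56e-11 x 0.1038) = 2.40e-6 M.
pOH = 5.62, so pH = 14.00 - 5.62 = 8.38.

8.38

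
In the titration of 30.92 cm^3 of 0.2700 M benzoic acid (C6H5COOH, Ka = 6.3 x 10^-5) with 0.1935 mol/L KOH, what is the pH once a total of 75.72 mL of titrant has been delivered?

12.77

n(acid) = 0.2700 x 0.03092 = 0.008348 mol; n(KOH) added = 0.1935 x 0.07572 = 0.01465 mol.
Base is in excess by 0.01465 - 0.008348 = 0.006303 mol in a total volume of 0.1066 L.
[OH^-] = 0.006303/0.1066 = 0.05911 M, so pOH = 1.23 and pH = 14.00 - 1.23 = 12.77.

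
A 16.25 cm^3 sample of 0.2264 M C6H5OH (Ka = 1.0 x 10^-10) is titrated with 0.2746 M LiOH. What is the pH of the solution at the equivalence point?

n(C6H5OH) = 0.2264 x 0.01625 = 0.003679 mol; V(LiOH) at equivalence = 0.003679/0.2746 = 0.01340 L.
At equivalence all the acid is converted to C6H5O-; total volume = 0.01625 + 0.01340 = 0.02965 L, so [C6H5O-] = 0.003679/0.02965 = 0.1241 M.
Kb = Kw/Ka = 1.0e-14 / 1.0 x 10^-10 = 0.000100.
[OH^-] = sqrt(Kb x [C6H5O-]) = sqrt(0.000100 x 0.1241) = 0.00352 M.
pOH = 2.45, so pH = 14.00 - 2.45 = 11.55.

11.55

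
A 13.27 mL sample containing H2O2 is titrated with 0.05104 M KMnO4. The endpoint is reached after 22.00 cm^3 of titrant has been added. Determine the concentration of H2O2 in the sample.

n(KMnO4) = 0.05104 x 0.02200 = 0.001123 mol.
From the balanced equation, 2 mol KMnO4 reacts with 5 mol H2O2, so n(H2O2) = 0.001123 x 5/2 = 0.002807 mol.
[H2O2] = 0.002807 / 0.01327 L = 0.212 M.

0.212 M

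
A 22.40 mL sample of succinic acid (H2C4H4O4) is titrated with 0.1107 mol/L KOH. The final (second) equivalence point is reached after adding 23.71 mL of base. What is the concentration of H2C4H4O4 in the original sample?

n(KOH) = 0.1107 x 0.02371 = 0.002625 mol.
At the final (second) equivalence point, 2 mol OH^- react per mol H2C4H4O4, so n(H2C4H4O4) = 0.002625 / 2 = 0.001312 mol.
[H2C4H4O4] = 0.001312 / 0.02240 L = 0.0586 M.

0.0586 M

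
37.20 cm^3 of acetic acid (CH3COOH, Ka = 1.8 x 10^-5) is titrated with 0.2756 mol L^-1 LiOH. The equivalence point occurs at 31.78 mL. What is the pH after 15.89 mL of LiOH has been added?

15.89 mL is exactly half the equivalence volume (31.78/2), i.e. the half-equivalence point.
There, n(HA) = n(A^-), so pH = pKa = -log(1.8 x 10^-5) = 4.74.

4.74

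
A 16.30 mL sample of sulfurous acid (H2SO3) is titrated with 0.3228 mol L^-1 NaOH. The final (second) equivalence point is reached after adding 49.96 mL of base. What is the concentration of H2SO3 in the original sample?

n(NaOH) = 0.3228 x 0.04996 = 0.01613 mol.
At the final (second) equivalence point, 2 mol OH^- react per mol H2SO3, so n(H2SO3) = 0.01613 / 2 = 0.008064 mol.
[H2SO3] = 0.008064 / 0.01630 L = 0.495 M.

0.495 M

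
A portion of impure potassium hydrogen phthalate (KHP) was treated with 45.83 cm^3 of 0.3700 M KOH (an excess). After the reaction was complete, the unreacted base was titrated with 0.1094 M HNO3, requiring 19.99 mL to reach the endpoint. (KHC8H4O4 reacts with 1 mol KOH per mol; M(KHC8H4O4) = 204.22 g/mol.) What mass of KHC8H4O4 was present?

Total n(KOH) added = 0.3700 x 0.04583 = 0.01696 mol.
n(HNO3) used = 0.1094 x 0.01999 = 0.002187 mol, which equals the excess n(KOH).
So n(KOH) consumed by the sample = 0.01696 - 0.002187 = 0.01477 mol.
n(KHC8H4O4) = 0.01477 / 1 = 0.01477 mol.
mass = 0.01477 mol x 204.22 g/mol = 3.02 g.

3.02 g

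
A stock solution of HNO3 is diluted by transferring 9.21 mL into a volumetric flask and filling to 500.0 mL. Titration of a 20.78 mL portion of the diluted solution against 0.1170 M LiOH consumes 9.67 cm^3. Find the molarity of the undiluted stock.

2.96 M

n(LiOH) = 0.1170 x 0.009670 = 0.001131 mol.
n(HNO3) in the aliquot = 0.001131 mol.
[diluted HNO3] = 0.001131 / 0.02078 = 0.05445 M.
Dilution factor = 500.0/9.210 = 54.29, so [stock] = 0.05445 x 54.29 = 2.96 M.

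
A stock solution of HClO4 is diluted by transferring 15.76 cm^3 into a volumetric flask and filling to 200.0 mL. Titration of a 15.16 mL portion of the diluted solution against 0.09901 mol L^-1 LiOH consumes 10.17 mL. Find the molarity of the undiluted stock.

n(LiOH) = 0.09901 x 0.01017 = 0.001007 mol.
n(HClO4) in the aliquot = 0.001007 mol.
[diluted HClO4] = 0.001007 / 0.01516 = 0.06642 M.
Dilution factor = 200.0/15.76 = 12.69, so [stock] = 0.06642 x 12.69 = 0.843 M.

0.843 M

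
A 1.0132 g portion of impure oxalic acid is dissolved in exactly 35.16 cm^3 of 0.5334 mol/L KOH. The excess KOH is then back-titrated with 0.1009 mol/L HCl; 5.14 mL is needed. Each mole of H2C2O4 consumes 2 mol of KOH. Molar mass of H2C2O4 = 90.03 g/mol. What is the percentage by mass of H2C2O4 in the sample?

81.0%

Total n(KOH) added = 0.5334 x 0.03516 = 0.01875 mol.
n(HCl) used = 0.1009 x 0.005140 = 0.0005186 mol, which equals the excess n(KOH).
So n(KOH) consumed by the sample = 0.01875 - 0.0005186 = 0.01824 mol.
n(H2C2O4) = 0.01824 / 2 = 0.009118 mol.
mass H2C2O4 = 0.009118 x 90.03 = 0.8209 g, so %H2C2O4 = 0.8209/1.0132 x 100 = 81.0%.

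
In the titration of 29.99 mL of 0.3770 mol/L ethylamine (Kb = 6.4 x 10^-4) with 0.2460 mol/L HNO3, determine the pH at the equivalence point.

5.82

n(C2H5NH2) = 0.3770 x 0.02999 = 0.01131 mol; V(HNO3) at equivalence = 0.01131/0.2460 = 0.04596 L.
At equivalence the base is fully converted to C2H5NH3+; total volume = 0.07595 L, so [C2H5NH3+] = 0.01131/0.07595 = 0.1489 M.
Ka(C2H5NH3+) = Kw/Kb = 1.0e-14 / 6.4 x 10^-4 = 1.56e-11.
[H^+] = sqrt(Ka x [C2H5NH3+]) = sqrt(1.56e-11 x 0.1489) = 1.53e-6 M.
pH = -log(1.53e-6) = 5.82.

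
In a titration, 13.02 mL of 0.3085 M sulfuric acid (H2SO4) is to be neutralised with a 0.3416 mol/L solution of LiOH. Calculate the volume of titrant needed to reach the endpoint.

23.5 mL

n(H2SO4) = 0.3085 mol/L x 0.01302 L = 0.004017 mol.
The neutralisation is 1 H2SO4 : 2 LiOH, so n(LiOH) = 0.004017 x 2/1 = 0.008033 mol.
V(LiOH) = 0.008033 / 0.3416 = 0.02352 L = 23.5 mL.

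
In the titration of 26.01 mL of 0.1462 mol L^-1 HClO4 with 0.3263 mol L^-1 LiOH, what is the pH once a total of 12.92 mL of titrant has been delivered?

12.03

n(acid) = 0.1462 x 0.02601 = 0.003803 mol; n(LiOH) added = 0.3263 x 0.01292 = 0.004216 mol.
Base is in excess by 0.004216 - 0.003803 = 0.0004131 mol in a total volume of 0.03893 L.
[OH^-] = 0.0004131/0.03893 = 0.01061 M, so pOH = 1.97 and pH = 14.00 - 1.97 = 12.03.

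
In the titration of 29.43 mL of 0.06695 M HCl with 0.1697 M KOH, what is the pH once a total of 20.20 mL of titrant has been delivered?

n(acid) = 0.06695 x 0.02943 = 0.001970 mol; n(KOH) added = 0.1697 x 0.02020 = 0.003428 mol.
Base is in excess by 0.003428 - 0.001970 = 0.001458 mol in a total volume of 0.04963 L.
[OH^-] = 0.001458/0.04963 = 0.02937 M, so pOH = 1.53 and pH = 14.00 - 1.53 = 12.47.

12.47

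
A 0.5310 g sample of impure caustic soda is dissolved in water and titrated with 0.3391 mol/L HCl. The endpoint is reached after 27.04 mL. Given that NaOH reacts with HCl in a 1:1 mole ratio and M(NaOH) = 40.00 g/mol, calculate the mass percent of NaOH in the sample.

69.1%

n(HCl) = 0.3391 x 0.02704 = 0.009169 mol.
n(NaOH) = 0.009169 / 1 = 0.009169 mol.
mass of NaOH = 0.009169 x 40.00 = 0.3668 g.
% purity = 0.3668 / 0.5310 x 100 = 69.1%.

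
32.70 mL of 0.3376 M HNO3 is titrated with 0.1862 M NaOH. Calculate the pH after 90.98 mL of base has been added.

12.68

n(acid) = 0.3376 x 0.03270 = 0.01104 mol; n(NaOH) added = 0.1862 x 0.09098 = 0.01694 mol.
Base is in excess by 0.01694 - 0.01104 = 0.005901 mol in a total volume of 0.1237 L.
[OH^-] = 0.005901/0.1237 = 0.04771 M, so pOH = 1.32 and pH = 14.00 - 1.32 = 12.68.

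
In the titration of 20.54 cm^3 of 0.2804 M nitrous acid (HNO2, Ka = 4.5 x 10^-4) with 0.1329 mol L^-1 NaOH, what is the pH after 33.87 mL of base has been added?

3.90

Initial n(HNO2) = 0.2804 x 0.02054 = 0.005759 mol.
n(NaOH) added = 0.1329 x 0.03387 = 0.004501 mol, converting that many moles of HNO2 to NO2-.
Remaining n(HNO2) = 0.001258 mol; n(NO2-) = 0.004501 mol.
By Henderson-Hasselbalch, pH = pKa + log([A^-]/[HA]) = 3.35 + log(0.004501/0.001258) = 3.35 + (+0.55) = 3.90.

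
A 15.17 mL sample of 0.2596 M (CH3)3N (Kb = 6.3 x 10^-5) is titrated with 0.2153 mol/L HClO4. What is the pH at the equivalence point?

n((CH3)3N) = 0.2596 x 0.01517 = 0.003938 mol; V(HClO4) at equivalence = 0.003938/0.2153 = 0.01829 L.
At equivalence the base is fully converted to (CH3)3NH+; total volume = 0.03346 L, so [(CH3)3NH+] = 0.003938/0.03346 = 0.1177 M.
Ka((CH3)3NH+) = Kw/Kb = 1.0e-14 / 6.3 x 10^-5 = 1.59e-10.
[H^+] = sqrt(Ka x [(CH3)3NH+]) = sqrt(1.59e-10 x 0.1177) = 4.32e-6 M.
pH = -log(4.32e-6) = 5.36.

5.36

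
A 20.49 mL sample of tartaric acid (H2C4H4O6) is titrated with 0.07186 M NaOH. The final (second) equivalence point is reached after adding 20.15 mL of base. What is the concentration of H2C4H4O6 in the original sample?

0.0353 M

n(NaOH) = 0.07186 x 0.02015 = 0.001448 mol.
At the final (second) equivalence point, 2 mol OH^- react per mol H2C4H4O6, so n(H2C4H4O6) = 0.001448 / 2 = 0.0007240 mol.
[H2C4H4O6] = 0.0007240 / 0.02049 L = 0.0353 M.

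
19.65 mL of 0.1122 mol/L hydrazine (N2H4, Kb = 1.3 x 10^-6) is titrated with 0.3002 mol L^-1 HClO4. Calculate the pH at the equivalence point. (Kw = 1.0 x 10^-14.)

n(N2H4) = 0.1122 x 0.01965 = 0.002205 mol; V(HClO4) at equivalence = 0.002205/0.3002 = 0.007344 L.
At equivalence the base is fully converted to N2H5+; total volume = 0.02699 L, so [N2H5+] = 0.002205/0.02699 = 0.08167 M.
Ka(N2H5+) = Kw/Kb = 1.0e-14 / 1.3 x 10^-6 = 7.69e-9.
[H^+] = sqrt(Ka x [N2H5+]) = sqrt(7.69e-9 x 0.08167) = 2.51e-5 M.
pH = -log(2.51e-5) = 4.60.

4.60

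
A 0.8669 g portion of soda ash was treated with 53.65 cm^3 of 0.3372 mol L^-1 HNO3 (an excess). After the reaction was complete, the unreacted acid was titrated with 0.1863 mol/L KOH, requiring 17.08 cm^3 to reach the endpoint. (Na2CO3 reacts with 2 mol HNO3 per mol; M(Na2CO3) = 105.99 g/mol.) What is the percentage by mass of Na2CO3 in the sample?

Total n(HNO3) added = 0.3372 x 0.05365 = 0.01809 mol.
n(KOH) used = 0.1863 x 0.01708 = 0.003182 mol, which equals the excess n(HNO3).
So n(HNO3) consumed by the sample = 0.01809 - 0.003182 = 0.01491 mol.
n(Na2CO3) = 0.01491 / 2 = 0.007454 mol.
mass Na2CO3 = 0.007454 x 105.99 = 0.7901 g, so %Na2CO3 = 0.7901/0.8669 x 100 = 91.1%.

91.1%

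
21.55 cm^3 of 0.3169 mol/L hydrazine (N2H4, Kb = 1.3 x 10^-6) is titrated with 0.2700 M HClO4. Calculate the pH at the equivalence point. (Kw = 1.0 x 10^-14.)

n(N2H4) = 0.3169 x 0.02155 = 0.006829 mol; V(HClO4) at equivalence = 0.006829/0.2700 = 0.02529 L.
At equivalence the base is fully converted to N2H5+; total volume = 0.04684 L, so [N2H5+] = 0.006829/0.04684 = 0.1458 M.
Ka(N2H5+) = Kw/Kb = 1.0e-14 / 1.3 x 10^-6 = 7.69e-9.
[H^+] = sqrt(Ka x [N2H5+]) = sqrt(7.69e-9 x 0.1458) = 3.35e-5 M.
pH = -log(3.35e-5) = 4.48.

4.48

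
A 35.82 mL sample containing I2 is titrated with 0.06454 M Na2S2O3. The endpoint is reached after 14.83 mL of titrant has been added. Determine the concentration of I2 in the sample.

n(Na2S2O3) = 0.06454 x 0.01483 = 0.0009571 mol.
From the balanced equation, 2 mol Na2S2O3 reacts with 1 mol I2, so n(I2) = 0.0009571 x 1/2 = 0.0004786 mol.
[I2] = 0.0004786 / 0.03582 L = 0.0134 M.

0.0134 M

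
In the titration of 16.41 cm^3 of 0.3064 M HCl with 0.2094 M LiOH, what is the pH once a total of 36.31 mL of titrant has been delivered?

n(acid) = 0.3064 x 0.01641 = 0.005028 mol; n(LiOH) added = 0.2094 x 0.03631 = 0.007603 mol.
Base is in excess by 0.007603 - 0.005028 = 0.002575 mol in a total volume of 0.05272 L.
[OH^-] = 0.002575/0.05272 = 0.04885 M, so pOH = 1.31 and pH = 14.00 - 1.31 = 12.69.

12.69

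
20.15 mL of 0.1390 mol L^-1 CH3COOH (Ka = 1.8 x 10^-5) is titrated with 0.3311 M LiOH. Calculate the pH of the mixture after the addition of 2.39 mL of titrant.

4.34

Initial n(CH3COOH) = 0.1390 x 0.02015 = 0.002801 mol.
n(LiOH) added = 0.3311 x 0.002390 = 0.0007913 mol, converting that many moles of CH3COOH to CH3COO-.
Remaining n(CH3COOH) = 0.002010 mol; n(CH3COO-) = 0.0007913 mol.
By Henderson-Hasselbalch, pH = pKa + log([A^-]/[HA]) = 4.74 + log(0.0007913/0.002010) = 4.74 + (-0.40) = 4.34.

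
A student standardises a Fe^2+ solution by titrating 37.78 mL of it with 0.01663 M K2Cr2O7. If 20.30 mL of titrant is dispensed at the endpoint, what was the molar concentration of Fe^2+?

n(K2Cr2O7) = 0.01663 x 0.02030 = 0.0003376 mol.
From the balanced equation, 1 mol K2Cr2O7 reacts with 6 mol Fe^2+, so n(Fe^2+) = 0.0003376 x 6/1 = 0.002026 mol.
[Fe^2+] = 0.002026 / 0.03778 L = 0.0536 M.

0.0536 M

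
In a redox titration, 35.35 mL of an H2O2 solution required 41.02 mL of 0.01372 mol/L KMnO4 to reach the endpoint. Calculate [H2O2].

0.0398 M

n(KMnO4) = 0.01372 x 0.04102 = 0.0005628 mol.
From the balanced equation, 2 mol KMnO4 reacts with 5 mol H2O2, so n(H2O2) = 0.0005628 x 5/2 = 0.001407 mol.
[H2O2] = 0.001407 / 0.03535 L = 0.0398 M.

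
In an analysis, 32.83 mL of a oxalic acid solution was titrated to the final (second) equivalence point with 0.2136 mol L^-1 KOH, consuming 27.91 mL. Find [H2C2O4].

0.0908 M

n(KOH) = 0.2136 x 0.02791 = 0.005962 mol.
At the final (second) equivalence point, 2 mol OH^- react per mol H2C2O4, so n(H2C2O4) = 0.005962 / 2 = 0.002981 mol.
[H2C2O4] = 0.002981 / 0.03283 L = 0.0908 M.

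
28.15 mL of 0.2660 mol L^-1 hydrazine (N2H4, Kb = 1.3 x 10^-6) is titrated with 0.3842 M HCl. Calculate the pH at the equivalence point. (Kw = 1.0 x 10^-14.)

4.46

n(N2H4) = 0.2660 x 0.02815 = 0.007488 mol; V(HCl) at equivalence = 0.007488/0.3842 = 0.01949 L.
At equivalence the base is fully converted to N2H5+; total volume = 0.04764 L, so [N2H5+] = 0.007488/0.04764 = 0.1572 M.
Ka(N2H5+) = Kw/Kb = 1.0e-14 / 1.3 x 10^-6 = 7.69e-9.
[H^+] = sqrt(Ka x [N2H5+]) = sqrt(7.69e-9 x 0.1572) = 3.48e-5 M.
pH = -log(3.48e-5) = 4.46.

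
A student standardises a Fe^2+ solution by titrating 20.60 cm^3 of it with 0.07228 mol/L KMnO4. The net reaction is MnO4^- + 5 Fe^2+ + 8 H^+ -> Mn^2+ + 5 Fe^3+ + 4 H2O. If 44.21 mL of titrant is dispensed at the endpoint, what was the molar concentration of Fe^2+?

n(KMnO4) = 0.07228 x 0.04421 = 0.003195 mol.
From the balanced equation, 1 mol KMnO4 reacts with 5 mol Fe^2+, so n(Fe^2+) = 0.003195 x 5/1 = 0.01598 mol.
[Fe^2+] = 0.01598 / 0.02060 L = 0.776 M.

0.776 M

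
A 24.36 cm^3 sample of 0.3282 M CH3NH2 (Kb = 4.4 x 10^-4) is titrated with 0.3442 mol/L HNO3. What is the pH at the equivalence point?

n(CH3NH2) = 0.3282 x 0.02436 = 0.007995 mol; V(HNO3) at equivalence = 0.007995/0.3442 = 0.02323 L.
At equivalence the base is fully converted to CH3NH3+; total volume = 0.04759 L, so [CH3NH3+] = 0.007995/0.04759 = 0.1680 M.
Ka(CH3NH3+) = Kw/Kb = 1.0e-14 / 4.4 x 10^-4 = 2.27e-11.
[H^+] = sqrt(Ka x [CH3NH3+]) = sqrt(2.27e-11 x 0.1680) = 1.95e-6 M.
pH = -log(1.95e-6) = 5.71.

5.71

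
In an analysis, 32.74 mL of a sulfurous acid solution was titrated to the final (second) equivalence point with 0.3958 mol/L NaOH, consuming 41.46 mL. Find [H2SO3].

n(NaOH) = 0.3958 x 0.04146 = 0.01641 mol.
At the final (second) equivalence point, 2 mol OH^- react per mol H2SO3, so n(H2SO3) = 0.01641 / 2 = 0.008205 mol.
[H2SO3] = 0.008205 / 0.03274 L = 0.251 M.

0.251 M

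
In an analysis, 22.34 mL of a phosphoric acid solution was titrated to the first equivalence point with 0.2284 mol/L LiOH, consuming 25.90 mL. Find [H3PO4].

0.265 M

n(LiOH) = 0.2284 x 0.02590 = 0.005916 mol.
At the first equivalence point, 1 mol OH^- react per mol H3PO4, so n(H3PO4) = 0.005916 / 1 = 0.005916 mol.
[H3PO4] = 0.005916 / 0.02234 L = 0.265 M.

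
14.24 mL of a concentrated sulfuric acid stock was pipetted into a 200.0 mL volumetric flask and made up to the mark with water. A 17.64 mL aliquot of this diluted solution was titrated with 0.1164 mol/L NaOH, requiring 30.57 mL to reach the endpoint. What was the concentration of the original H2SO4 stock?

n(NaOH) = 0.1164 x 0.03057 = 0.003558 mol.
n(H2SO4) in the aliquot = 0.003558 x 1/2 = 0.001779 mol.
[diluted H2SO4] = 0.001779 / 0.01764 = 0.1009 M.
Dilution factor = 200.0/14.24 = 14.04, so [stock] = 0.1009 x 14.04 = 1.42 M.

1.42 M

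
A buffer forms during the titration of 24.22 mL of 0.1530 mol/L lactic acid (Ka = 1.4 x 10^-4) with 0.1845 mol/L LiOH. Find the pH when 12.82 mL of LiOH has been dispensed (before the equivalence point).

Initial n(HC3H5O3) = 0.1530 x 0.02422 = 0.003706 mol.
n(LiOH) added = 0.1845 x 0.01282 = 0.002365 mol, converting that many moles of HC3H5O3 to C3H5O3-.
Remaining n(HC3H5O3) = 0.001340 mol; n(C3H5O3-) = 0.002365 mol.
By Henderson-Hasselbalch, pH = pKa + log([A^-]/[HA]) = 3.85 + log(0.002365/0.001340) = 3.85 + (+0.25) = 4.10.

4.10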